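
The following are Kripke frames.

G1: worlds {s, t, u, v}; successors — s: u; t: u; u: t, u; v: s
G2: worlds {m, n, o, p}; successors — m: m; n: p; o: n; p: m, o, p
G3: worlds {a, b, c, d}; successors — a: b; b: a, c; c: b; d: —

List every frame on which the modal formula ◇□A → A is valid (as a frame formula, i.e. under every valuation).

This is the axiom for symmetry; its first-order frame correspondent is ∀x ∀y (Rxy → Ryx).
G1: fails — Rvs but not Rsv.
G2: fails — Ron but not Rno.
G3: ✓.
Valid on: G3.

G3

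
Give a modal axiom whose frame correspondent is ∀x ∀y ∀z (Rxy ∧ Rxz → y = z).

◇r → □r

The condition is partial functionality. The CD schema ◇r → □r defines it.
Suppose ◇r→□r is valid. Take Rxy, Rxz and set V(r)={y}. Then ◇r at x, so □r at x, so r at z, i.e. z=y.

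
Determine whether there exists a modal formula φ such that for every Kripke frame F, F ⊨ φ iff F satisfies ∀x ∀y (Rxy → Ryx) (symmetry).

Definable; p → □◇p defines it

Yes: it is symmetry, defined by the B schema p → □◇p.
Suppose p→□◇p is valid. Take Rxy and set V(p)={x}. Then p at x, so □◇p at x, so ◇p at y, so some z with Ryz has p; z=x, i.e. Ryx.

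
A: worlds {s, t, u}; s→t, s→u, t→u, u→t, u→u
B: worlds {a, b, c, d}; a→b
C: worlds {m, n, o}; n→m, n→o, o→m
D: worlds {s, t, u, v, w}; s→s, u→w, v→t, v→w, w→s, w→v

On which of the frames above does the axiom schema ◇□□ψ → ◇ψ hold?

The schema corresponds to a generalized confluence (Geach) condition: ∀x ∀y (xRy → ∃w (yR²w ∧ xRw)).
A: ✓.
B: fails — aRb but no w with bR²w and aRw.
C: fails — nRm but no w with mR²w and nRw.
D: fails — vRt but no w* with tR²w* and vRw*.
Valid on: A.

A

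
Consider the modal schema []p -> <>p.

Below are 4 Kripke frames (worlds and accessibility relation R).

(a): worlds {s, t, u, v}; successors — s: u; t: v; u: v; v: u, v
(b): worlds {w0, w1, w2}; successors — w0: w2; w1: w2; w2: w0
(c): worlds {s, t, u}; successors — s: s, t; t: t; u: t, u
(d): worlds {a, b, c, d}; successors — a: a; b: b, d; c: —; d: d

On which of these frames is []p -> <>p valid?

(a), (b), (c)

This is the axiom for seriality; its first-order frame correspondent is forall x exists y Rxy.
(a): condition met.
(b): condition met.
(c): condition met.
(d): fails — world c has no successor.
Valid on: (a), (b), (c).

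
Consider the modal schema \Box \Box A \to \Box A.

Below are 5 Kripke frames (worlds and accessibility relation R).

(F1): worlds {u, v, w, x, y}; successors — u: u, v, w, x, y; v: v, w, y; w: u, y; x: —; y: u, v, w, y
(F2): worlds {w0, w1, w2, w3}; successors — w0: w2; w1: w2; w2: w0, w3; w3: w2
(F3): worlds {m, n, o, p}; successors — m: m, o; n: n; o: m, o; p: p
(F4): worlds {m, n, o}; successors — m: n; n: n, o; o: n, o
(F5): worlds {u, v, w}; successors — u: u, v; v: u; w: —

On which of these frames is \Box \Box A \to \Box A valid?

The schema corresponds to density: \forall x \forall y (Rxy \to \exists z (Rxz \wedge Rzy)).
(F1): holds.
(F2): fails — Rw1w2 but no z with Rw1z and Rzw2.
(F3): holds.
(F4): holds.
(F5): holds.

(F1), (F3), (F4), (F5)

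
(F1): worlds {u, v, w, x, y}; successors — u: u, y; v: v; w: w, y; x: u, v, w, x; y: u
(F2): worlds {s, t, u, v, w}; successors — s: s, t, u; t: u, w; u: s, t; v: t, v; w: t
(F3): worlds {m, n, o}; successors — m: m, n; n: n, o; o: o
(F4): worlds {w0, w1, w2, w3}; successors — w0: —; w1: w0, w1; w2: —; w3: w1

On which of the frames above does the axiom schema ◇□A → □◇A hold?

The schema corresponds to convergence: ∀x ∀y ∀z (Rxy ∧ Rxz → ∃w (Ryw ∧ Rzw)).
(F1): fails — Rww and Rwy but w and y have no common successor.
(F2): fails — Rsu and Rst but u and t have no common successor.
(F3): ✓.
(F4): fails — Rw1w1 and Rw1w0 but w1 and w0 have no common successor.

(F3)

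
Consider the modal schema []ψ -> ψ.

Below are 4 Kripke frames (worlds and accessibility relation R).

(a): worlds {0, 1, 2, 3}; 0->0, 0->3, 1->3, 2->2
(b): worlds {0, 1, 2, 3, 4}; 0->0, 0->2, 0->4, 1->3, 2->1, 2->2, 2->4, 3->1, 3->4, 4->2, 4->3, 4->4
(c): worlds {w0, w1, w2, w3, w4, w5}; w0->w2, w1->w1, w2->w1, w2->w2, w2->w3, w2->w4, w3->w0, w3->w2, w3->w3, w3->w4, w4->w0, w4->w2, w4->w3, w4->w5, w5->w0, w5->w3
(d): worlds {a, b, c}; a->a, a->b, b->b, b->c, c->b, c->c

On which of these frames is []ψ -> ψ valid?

The schema corresponds to reflexivity: forall x Rxx.
(a): fails — world 1 does not see itself.
(b): fails — world 1 does not see itself.
(c): fails — world w0 does not see itself.
(d): condition met.
Valid on: (d).

(d)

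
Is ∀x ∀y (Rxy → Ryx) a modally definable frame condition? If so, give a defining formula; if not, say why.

Yes — defined by r → □◇r

Yes: it is symmetry, defined by the B schema r → □◇r.
Suppose r→□◇r is valid. Take Rxy and set V(r)={x}. Then r at x, so □◇r at x, so ◇r at y, so some z with Ryz has r; z=x, i.e. Ryx.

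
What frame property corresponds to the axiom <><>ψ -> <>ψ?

transitivity: forall x forall y forall z (Rxy & Ryz -> Rxz)

Replacing ψ by ¬ψ and contraposing gives the equivalent schema □ψ → □□ψ.
Suppose □ψ→□□ψ is valid. Take Rxy, Ryz and set V(ψ)={w : Rxw}. Then □ψ at x, so □□ψ at x, so □ψ at y, so ψ at z, i.e. Rxz.
The converse is a direct semantic check.
Frame condition: forall x forall y forall z (Rxy & Ryz -> Rxz).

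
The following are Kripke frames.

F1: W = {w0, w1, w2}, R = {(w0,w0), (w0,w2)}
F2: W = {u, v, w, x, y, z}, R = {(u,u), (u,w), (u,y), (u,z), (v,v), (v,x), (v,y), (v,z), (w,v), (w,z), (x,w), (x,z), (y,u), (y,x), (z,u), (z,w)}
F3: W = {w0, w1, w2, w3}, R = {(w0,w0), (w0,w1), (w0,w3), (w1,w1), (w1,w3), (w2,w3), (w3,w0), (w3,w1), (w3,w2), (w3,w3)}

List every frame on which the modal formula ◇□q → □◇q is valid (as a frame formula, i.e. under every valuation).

The schema corresponds to convergence: ∀x ∀y ∀z (Rxy ∧ Rxz → ∃w (Ryw ∧ Rzw)).
F1: fails — Rw0w2 and Rw0w2 but w2 and w2 have no common successor.
F2: fails — Ruz and Ruw but z and w have no common successor.
F3: satisfies the condition.
Valid on: F3.

F3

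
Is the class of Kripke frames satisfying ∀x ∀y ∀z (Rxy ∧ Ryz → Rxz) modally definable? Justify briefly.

The condition is transitivity. A defining modal formula is □p → □□p.
Suppose □p→□□p is valid. Take Rxy, Ryz and set V(p)={w : Rxw}. Then □p at x, so □□p at x, so □p at y, so p at z, i.e. Rxz.

Yes, by □p → □□p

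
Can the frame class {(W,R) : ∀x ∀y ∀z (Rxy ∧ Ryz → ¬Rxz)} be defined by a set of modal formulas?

Modal frame validity is preserved under surjective bounded morphisms.
The 5-cycle (worlds a,b,c,d,e with a→b→c→d→e→a) is intransitive. Mapping every world to a single reflexive point • is a surjective bounded morphism; the reflexive point is not intransitive (R••∧R•• but R••).
So no modal formula (or set of formulas) defines exactly the intransitive frames.

No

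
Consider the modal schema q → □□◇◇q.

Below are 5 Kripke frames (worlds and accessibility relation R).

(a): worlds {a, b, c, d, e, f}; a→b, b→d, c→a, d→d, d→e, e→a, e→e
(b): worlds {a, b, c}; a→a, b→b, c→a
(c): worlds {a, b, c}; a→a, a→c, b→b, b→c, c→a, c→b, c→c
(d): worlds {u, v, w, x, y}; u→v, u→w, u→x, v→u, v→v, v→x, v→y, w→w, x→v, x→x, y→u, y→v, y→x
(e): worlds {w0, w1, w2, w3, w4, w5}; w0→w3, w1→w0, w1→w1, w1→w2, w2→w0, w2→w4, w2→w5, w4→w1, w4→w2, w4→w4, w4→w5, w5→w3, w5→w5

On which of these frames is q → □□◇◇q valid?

(c)

This is the axiom for a generalized confluence (Geach) condition; its first-order frame correspondent is ∀x ∀z (xR²z → ∃w (x = w ∧ zR²w)).
(a): fails — bR²d but no w with b=w and dR²w.
(b): fails — cR²a but no w with c=w and aR²w.
(c): satisfies the condition.
(d): fails — uR²w but no t with u=t and wR²t.
(e): fails — w1R²w0 but no w with w1=w and w0R²w.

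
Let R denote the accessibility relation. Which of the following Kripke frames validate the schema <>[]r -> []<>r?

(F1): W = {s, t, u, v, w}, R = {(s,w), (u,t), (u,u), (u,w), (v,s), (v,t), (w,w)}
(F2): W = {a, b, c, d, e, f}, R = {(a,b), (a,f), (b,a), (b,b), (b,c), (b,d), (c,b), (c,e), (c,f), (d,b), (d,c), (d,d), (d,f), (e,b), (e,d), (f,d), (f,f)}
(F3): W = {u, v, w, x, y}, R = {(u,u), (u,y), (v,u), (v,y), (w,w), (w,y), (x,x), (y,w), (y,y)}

(F2), (F3)

This is the axiom for convergence; its first-order frame correspondent is forall x forall y forall z (Rxy & Rxz -> exists w (Ryw & Rzw)).
(F1): fails — Ruw and Rut but w and t have no common successor.
(F2): holds.
(F3): holds.
Valid on: (F2), (F3).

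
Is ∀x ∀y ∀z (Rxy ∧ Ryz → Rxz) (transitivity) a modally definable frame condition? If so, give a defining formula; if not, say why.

This is a Sahlqvist condition; the 4 axiom □p → □□p defines it.
Suppose □p→□□p is valid. Take Rxy, Ryz and set V(p)={w : Rxw}. Then □p at x, so □□p at x, so □p at y, so p at z, i.e. Rxz.

Definable; □p → □□p defines it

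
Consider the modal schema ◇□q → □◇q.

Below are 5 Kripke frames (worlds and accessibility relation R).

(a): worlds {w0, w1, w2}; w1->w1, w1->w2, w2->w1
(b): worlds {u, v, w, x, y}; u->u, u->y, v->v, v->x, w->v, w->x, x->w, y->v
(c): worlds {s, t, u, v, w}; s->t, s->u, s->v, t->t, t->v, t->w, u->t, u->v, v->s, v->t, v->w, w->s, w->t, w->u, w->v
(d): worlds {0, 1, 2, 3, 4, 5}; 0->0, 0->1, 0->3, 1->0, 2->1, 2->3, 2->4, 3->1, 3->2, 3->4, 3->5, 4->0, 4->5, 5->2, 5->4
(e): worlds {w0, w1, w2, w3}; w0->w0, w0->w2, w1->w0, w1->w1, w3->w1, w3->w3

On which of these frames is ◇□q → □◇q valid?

Frame correspondent (Sahlqvist): ∀x ∀y ∀z (Rxy ∧ Rxz → ∃w (Ryw ∧ Rzw)) — i.e. convergence.
(a): holds.
(b): fails — Ruu and Ruy but u and y have no common successor.
(c): holds.
(d): fails — R01 and R03 but 1 and 3 have no common successor.
(e): fails — Rw0w2 and Rw0w2 but w2 and w2 have no common successor.

(a), (c)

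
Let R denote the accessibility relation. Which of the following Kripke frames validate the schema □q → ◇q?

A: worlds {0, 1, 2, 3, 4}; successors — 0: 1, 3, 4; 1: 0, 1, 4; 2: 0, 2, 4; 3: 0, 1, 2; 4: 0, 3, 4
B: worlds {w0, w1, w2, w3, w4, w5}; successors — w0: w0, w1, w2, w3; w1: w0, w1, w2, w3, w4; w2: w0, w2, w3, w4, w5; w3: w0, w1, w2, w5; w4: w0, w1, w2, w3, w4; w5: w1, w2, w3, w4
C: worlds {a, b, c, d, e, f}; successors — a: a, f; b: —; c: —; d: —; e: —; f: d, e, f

A, B

Frame correspondent (Sahlqvist): ∀x ∃y Rxy — i.e. seriality.
A: satisfies the condition.
B: satisfies the condition.
C: fails — world b has no successor.
Valid on: A, B.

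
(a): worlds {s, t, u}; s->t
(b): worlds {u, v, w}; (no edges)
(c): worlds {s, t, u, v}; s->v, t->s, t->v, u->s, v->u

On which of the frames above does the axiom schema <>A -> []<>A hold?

Frame correspondent (Sahlqvist): forall x forall y forall z (Rxy & Rxz -> Ryz) — i.e. the Euclidean property.
(a): fails — Rst and Rst but not Rtt.
(b): holds.
(c): fails — Rsv and Rsv but not Rvv.

(b)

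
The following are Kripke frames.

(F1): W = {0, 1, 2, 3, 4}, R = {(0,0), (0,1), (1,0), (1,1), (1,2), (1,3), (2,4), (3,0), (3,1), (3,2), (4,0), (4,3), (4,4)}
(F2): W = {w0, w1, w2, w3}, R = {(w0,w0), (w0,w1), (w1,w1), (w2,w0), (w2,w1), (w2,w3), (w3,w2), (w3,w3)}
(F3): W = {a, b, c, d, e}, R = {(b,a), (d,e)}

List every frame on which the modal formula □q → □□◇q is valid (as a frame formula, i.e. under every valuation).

The schema corresponds to a generalized confluence (Geach) condition: ∀x ∀z (xR²z → ∃w (xRw ∧ zRw)).
(F1): fails — 0R²2 but no w with 0Rw and 2Rw.
(F2): fails — w3R²w0 but no w with w3Rw and w0Rw.
(F3): holds.

(F3)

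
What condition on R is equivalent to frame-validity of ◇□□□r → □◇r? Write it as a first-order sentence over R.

This is a Sahlqvist (Geach-type) schema ◇^1□^3r → □^1◇^1r.
First-order correspondent: ∀x ∀y ∀z ((xRy ∧ xRz) → ∃w (yR³w ∧ zRw)).

∀x ∀y ∀z ((xRy ∧ xRz) → ∃w (yR³w ∧ zRw))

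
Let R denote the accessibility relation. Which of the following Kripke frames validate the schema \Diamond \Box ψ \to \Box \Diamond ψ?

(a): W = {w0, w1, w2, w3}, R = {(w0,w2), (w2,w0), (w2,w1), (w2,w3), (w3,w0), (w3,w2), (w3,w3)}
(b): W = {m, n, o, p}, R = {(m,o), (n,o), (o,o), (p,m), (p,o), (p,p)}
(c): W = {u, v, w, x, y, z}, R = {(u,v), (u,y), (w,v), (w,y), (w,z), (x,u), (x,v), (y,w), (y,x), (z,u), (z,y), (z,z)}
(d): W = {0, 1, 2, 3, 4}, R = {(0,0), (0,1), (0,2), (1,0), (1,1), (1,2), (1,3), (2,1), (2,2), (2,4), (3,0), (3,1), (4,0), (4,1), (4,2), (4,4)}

(b), (d)

Frame correspondent (Sahlqvist): \forall x \forall y \forall z (Rxy \wedge Rxz \to \exists w (Ryw \wedge Rzw)) — i.e. convergence.
(a): fails — Rw2w1 and Rw2w1 but w1 and w1 have no common successor.
(b): holds.
(c): fails — Ruv and Ruv but v and v have no common successor.
(d): holds.
Valid on: (b), (d).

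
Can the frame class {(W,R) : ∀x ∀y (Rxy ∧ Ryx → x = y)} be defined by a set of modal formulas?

Modal frame validity is preserved under surjective bounded morphisms.
The 8-cycle (worlds s,t,u,v,w,x,y,z with s→t→u→v→w→x→y→z→s) is antisymmetric. Sending even-indexed worlds to s and odd-indexed worlds to t is a surjective bounded morphism onto the two-world frame with s↔t, which is not antisymmetric.
So no modal formula (or set of formulas) defines exactly the antisymmetric frames.

Not definable by any modal formula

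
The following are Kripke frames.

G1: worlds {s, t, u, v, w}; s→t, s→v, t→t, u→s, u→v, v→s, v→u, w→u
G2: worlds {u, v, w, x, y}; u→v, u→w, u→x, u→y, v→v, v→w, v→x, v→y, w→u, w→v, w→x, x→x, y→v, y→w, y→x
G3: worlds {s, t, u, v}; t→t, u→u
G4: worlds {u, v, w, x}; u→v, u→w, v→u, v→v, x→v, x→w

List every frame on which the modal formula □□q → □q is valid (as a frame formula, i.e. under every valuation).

G3

This is the axiom for density; its first-order frame correspondent is ∀x ∀y (Rxy → ∃z (Rxz ∧ Rzy)).
G1: fails — Rwu but no z with Rwz and Rzu.
G2: fails — Rwu but no z with Rwz and Rzu.
G3: holds.
G4: fails — Rxw but no z with Rxz and Rzw.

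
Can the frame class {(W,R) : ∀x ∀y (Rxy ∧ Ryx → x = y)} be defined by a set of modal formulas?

No — not modally definable

Modal frame validity is preserved under surjective bounded morphisms.
The 4-cycle (worlds 0,1,2,3 with 0→1→2→3→0) is antisymmetric. Sending even-indexed worlds to a and odd-indexed worlds to b is a surjective bounded morphism onto the two-world frame with a↔b, which is not antisymmetric.
Hence antisymmetry is not modally definable.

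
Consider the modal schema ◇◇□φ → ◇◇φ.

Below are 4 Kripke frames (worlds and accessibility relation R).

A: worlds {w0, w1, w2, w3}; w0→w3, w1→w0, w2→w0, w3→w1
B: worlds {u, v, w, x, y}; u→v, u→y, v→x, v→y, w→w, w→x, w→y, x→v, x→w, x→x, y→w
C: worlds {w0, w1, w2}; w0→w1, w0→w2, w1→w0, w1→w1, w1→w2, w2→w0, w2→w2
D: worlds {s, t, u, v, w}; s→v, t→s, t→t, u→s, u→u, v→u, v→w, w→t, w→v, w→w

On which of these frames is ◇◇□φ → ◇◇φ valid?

B, C

This is the axiom for a generalized confluence (Geach) condition; its first-order frame correspondent is ∀x ∀y (xR²y → ∃w (yRw ∧ xR²w)).
A: fails — w0R²w1 but no w with w1Rw and w0R²w.
B: condition met.
C: condition met.
D: fails — tR²v but no w* with vRw* and tR²w*.
Valid on: B, C.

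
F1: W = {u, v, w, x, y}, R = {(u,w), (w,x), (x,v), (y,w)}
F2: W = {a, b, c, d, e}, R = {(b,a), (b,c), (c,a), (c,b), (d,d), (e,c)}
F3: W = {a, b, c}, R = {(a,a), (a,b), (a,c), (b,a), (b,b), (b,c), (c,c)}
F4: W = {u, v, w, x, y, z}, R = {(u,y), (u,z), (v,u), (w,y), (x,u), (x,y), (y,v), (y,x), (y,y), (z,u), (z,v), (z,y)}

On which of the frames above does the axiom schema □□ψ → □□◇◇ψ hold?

F3, F4

Frame correspondent (Sahlqvist): ∀x ∀z (xR²z → ∃w (xR²w ∧ zR²w)) — i.e. a generalized confluence (Geach) condition.
F1: fails — uR²x but no t with uR²t and xR²t.
F2: fails — bR²a but no w with bR²w and aR²w.
F3: ✓.
F4: ✓.
Valid on: F3, F4.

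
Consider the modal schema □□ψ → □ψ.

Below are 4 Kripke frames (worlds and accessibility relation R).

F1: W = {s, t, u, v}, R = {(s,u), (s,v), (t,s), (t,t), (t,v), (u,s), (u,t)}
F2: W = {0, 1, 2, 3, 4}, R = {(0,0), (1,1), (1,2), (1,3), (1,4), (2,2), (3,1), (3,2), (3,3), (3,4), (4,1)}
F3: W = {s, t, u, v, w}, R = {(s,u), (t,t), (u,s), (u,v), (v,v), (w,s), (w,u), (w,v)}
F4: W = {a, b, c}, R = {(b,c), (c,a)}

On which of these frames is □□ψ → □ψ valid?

This is the axiom for density; its first-order frame correspondent is ∀x ∀y (Rxy → ∃z (Rxz ∧ Rzy)).
F1: fails — Rsv but no z with Rsz and Rzv.
F2: satisfies the condition.
F3: fails — Rus but no z with Ruz and Rzs.
F4: fails — Rca but no z with Rcz and Rza.
Valid on: F2.

F2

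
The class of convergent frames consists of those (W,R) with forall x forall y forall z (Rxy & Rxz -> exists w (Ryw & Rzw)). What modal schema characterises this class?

This is convergence; the standard corresponding axiom is .2: ◇□q → □◇q.

◇□q → □◇q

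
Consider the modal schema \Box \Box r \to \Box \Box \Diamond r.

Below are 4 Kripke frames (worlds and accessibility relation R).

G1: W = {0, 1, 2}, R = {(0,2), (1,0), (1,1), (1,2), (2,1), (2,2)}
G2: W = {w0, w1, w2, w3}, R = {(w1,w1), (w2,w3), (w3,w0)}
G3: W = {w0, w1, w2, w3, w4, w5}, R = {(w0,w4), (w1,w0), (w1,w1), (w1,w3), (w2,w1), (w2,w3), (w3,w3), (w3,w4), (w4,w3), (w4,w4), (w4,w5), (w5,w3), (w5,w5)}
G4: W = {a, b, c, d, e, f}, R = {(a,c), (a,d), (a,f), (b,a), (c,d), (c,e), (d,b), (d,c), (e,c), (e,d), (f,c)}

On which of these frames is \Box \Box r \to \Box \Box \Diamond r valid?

G1, G3

The schema corresponds to a generalized confluence (Geach) condition: \forall x \forall z (x R^2 z \to \exists w (x R^2 w \wedge zRw)).
G1: ✓.
G2: fails — w2R²w0 but no w with w2R²w and w0Rw.
G3: ✓.
G4: fails — aR²b but no w with aR²w and bRw.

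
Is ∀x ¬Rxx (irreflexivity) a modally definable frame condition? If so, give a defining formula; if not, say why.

Any modally definable frame class is closed under surjective bounded morphisms.
The 5-cycle (worlds a,b,c,d,e with a→b→c→d→e→a) is irreflexive, and the map sending every world to a single reflexive point • is a surjective bounded morphism (forth: every edge maps to (•,•); back: every world has a successor). So any modal formula valid on the 5-cycle is also valid on the reflexive point, which is not irreflexive.
So the class is not modally definable.

No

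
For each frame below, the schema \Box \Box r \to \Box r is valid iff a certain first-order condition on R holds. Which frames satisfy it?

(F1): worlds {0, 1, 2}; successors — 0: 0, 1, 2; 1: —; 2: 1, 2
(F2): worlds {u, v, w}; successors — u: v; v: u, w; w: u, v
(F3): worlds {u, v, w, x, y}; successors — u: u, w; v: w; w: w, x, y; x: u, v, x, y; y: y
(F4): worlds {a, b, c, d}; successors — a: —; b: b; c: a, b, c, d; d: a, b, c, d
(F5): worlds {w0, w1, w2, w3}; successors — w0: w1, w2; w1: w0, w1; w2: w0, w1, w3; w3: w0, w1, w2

(F1), (F3), (F4)

Frame correspondent (Sahlqvist): \forall x \forall y (Rxy \to \exists z (Rxz \wedge Rzy)) — i.e. density.
(F1): satisfies the condition.
(F2): fails — Ruv but no z with Ruz and Rzv.
(F3): satisfies the condition.
(F4): satisfies the condition.
(F5): fails — Rw0w2 but no z with Rw0z and Rzw2.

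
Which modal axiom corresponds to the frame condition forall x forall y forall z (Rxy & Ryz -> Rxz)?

A defining formula is □s → □□s (the 4 axiom).

□s → □□s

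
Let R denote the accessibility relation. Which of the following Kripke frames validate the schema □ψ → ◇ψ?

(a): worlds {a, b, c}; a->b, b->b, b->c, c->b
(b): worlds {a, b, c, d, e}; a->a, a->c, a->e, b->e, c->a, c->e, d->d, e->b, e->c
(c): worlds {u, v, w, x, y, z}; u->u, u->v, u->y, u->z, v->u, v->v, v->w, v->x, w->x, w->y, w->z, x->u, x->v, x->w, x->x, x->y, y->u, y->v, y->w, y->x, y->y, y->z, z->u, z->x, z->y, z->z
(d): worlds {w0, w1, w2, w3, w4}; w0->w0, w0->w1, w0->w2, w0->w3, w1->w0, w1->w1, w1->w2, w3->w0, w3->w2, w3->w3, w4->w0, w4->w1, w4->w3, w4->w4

(a), (b), (c)

This is the axiom for seriality; its first-order frame correspondent is ∀x ∃y Rxy.
(a): ✓.
(b): ✓.
(c): ✓.
(d): fails — world w2 has no successor.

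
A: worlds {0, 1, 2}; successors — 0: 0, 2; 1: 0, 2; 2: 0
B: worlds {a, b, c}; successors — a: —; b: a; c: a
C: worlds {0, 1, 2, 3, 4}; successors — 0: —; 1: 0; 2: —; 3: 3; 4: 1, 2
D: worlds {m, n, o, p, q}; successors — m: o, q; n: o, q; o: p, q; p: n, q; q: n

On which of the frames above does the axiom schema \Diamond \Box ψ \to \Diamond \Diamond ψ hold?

A, D

The schema corresponds to a generalized confluence (Geach) condition: \forall x \forall y (xRy \to \exists w (yRw \wedge x R^2 w)).
A: condition met.
B: fails — bRa but no w with aRw and bR²w.
C: fails — 1R0 but no w with 0Rw and 1R²w.
D: condition met.
Valid on: A, D.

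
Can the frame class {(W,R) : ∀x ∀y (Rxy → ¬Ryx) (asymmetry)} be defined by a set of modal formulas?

No

If a class were modally definable it would be closed under surjective bounded morphisms (Goldblatt–Thomason).
The 4-cycle (worlds a,b,c,d with a→b→c→d→a) is asymmetric. Mapping every world to a single reflexive point • is a surjective bounded morphism, and the reflexive point is not asymmetric (R•• but asymmetry requires ¬R••).
So no modal formula (or set of formulas) defines exactly the asymmetric frames.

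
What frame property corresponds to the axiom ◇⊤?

This schema is equivalent to the D axiom □p → ◇p.
It corresponds to seriality: ∀x ∃y Rxy.

Seriality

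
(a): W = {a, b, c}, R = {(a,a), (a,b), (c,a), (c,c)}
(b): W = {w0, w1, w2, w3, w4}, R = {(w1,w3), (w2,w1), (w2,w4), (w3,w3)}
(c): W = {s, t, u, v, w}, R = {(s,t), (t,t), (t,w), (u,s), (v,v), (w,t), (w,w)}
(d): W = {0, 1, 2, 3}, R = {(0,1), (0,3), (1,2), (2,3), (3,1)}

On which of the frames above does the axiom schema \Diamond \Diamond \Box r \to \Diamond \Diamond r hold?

Frame correspondent (Sahlqvist): \forall x \forall y (x R^2 y \to \exists w (yRw \wedge x R^2 w)) — i.e. a generalized confluence (Geach) condition.
(a): fails — aR²b but no w with bRw and aR²w.
(b): ✓.
(c): ✓.
(d): fails — 0R²2 but no w with 2Rw and 0R²w.
Valid on: (b), (c).

(b), (c)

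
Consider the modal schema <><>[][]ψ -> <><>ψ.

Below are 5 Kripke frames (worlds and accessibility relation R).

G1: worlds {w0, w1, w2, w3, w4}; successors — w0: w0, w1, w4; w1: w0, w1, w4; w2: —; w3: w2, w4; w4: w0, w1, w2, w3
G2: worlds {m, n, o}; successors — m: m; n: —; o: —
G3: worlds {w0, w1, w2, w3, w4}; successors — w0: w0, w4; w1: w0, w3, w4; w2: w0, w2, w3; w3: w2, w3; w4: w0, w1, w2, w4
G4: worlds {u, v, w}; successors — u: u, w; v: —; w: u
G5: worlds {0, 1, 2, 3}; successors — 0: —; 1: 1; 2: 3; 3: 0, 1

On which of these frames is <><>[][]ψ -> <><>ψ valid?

G2, G3, G4

The schema corresponds to a generalized confluence (Geach) condition: forall x forall y (x R^2 y -> exists w (y R^2 w & x R^2 w)).
G1: fails — w0R²w2 but no w with w2R²w and w0R²w.
G2: ✓.
G3: ✓.
G4: ✓.
G5: fails — 2R²0 but no w with 0R²w and 2R²w.
Valid on: G2, G3, G4.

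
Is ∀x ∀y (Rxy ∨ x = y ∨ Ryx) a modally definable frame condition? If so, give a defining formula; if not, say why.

No — not modally definable

If a class were modally definable it would be closed under disjoint unions (Goldblatt–Thomason).
Take 4 disjoint single-world reflexive frames: each is trivially connected, but their disjoint union has 4 worlds with no edge between distinct components, so it is not connected.
Hence connectedness of R is not modally definable.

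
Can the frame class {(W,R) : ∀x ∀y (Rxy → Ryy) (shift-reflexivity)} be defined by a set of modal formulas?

This is a Sahlqvist condition; the T□ axiom □(□q → q) defines it.

Definable; □(□q → q) defines it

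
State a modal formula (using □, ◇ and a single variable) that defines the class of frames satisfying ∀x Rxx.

□s → s

This is reflexivity; the standard corresponding axiom is T: □s → s.
Suppose □s→s is valid. At any x set V(s)={w : Rxw}. Then □s holds at x, so s holds at x, i.e. Rxx.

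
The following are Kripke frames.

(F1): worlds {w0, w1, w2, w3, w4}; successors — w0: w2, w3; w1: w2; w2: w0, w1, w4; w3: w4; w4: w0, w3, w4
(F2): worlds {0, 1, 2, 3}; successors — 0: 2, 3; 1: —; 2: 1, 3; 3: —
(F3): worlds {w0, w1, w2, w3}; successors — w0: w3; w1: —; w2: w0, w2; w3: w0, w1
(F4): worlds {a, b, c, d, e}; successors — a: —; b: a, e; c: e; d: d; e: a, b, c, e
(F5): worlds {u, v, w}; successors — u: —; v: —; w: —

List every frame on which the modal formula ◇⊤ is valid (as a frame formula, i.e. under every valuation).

This is the axiom for seriality; its first-order frame correspondent is ∀x ∃y Rxy.
(F1): satisfies the condition.
(F2): fails — world 1 has no successor.
(F3): fails — world w1 has no successor.
(F4): fails — world a has no successor.
(F5): fails — world u has no successor.
Valid on: (F1).

(F1)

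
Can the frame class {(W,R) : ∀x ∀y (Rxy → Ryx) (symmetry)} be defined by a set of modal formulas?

Yes, by q → □◇q

Yes: it is symmetry, defined by the B schema q → □◇q.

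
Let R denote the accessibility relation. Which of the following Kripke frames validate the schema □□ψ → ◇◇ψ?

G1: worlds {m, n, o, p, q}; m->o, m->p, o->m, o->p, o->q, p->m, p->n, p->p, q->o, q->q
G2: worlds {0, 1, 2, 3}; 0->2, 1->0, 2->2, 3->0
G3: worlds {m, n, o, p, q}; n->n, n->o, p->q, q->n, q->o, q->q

This is the axiom for a generalized confluence (Geach) condition; its first-order frame correspondent is ∀x ∃w (xR²w ∧ xR²w).
G1: fails — at n but no w with nR²w and nR²w.
G2: holds.
G3: fails — at m but no w with mR²w and mR²w.
Valid on: G2.

G2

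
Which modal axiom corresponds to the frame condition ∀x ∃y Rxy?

□ψ → ◇ψ

The condition is seriality. The D schema □ψ → ◇ψ defines it.
Suppose □ψ→◇ψ is valid. At any x set V(ψ)=W. Then □ψ at x, so ◇ψ at x, so x has a successor.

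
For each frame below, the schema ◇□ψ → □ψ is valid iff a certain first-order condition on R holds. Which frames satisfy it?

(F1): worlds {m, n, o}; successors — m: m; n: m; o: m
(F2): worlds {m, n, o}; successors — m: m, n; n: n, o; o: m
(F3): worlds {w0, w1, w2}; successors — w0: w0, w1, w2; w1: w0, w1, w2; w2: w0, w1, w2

Frame correspondent (Sahlqvist): ∀x ∀y ∀z (Rxy ∧ Rxz → Ryz) — i.e. the Euclidean property.
(F1): holds.
(F2): fails — Rmn and Rmm but not Rnm.
(F3): holds.
Valid on: (F1), (F3).

(F1), (F3)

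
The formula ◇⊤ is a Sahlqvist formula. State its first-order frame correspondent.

◇⊤ holds at w iff w has a successor, so frame-validity of ◇⊤ is exactly seriality. Equivalently via □φ → ◇φ:
Suppose □φ→◇φ is valid. At any x set V(φ)=W. Then □φ at x, so ◇φ at x, so x has a successor.

seriality: ∀x ∃y Rxy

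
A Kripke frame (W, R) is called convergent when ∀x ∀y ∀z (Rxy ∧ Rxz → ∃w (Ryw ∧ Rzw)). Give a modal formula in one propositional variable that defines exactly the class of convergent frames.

This is convergence; the standard corresponding axiom is .2: ◇□ψ → □◇ψ.
Suppose ◇□ψ→□◇ψ is valid. Take Rxy, Rxz and set V(ψ)={w : Ryw}. Then □ψ at y so ◇□ψ at x, so □◇ψ at x, so ◇ψ at z, giving w with Rzw and Ryw.

◇□ψ → □◇ψ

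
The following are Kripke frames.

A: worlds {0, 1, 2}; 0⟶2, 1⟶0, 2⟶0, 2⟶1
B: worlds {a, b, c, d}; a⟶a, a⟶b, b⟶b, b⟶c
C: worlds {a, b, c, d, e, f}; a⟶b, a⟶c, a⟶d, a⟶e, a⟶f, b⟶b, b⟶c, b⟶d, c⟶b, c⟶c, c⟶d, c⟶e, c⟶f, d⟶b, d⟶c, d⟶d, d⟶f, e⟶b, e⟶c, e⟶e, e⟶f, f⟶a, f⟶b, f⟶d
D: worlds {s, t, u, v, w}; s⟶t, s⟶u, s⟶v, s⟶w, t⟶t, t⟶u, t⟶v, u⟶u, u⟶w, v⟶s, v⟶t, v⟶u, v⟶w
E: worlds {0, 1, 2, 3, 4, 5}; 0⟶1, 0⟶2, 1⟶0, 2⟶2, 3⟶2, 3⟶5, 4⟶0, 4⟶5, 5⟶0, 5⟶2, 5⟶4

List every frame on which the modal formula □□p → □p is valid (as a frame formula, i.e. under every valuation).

B

This is the axiom for density; its first-order frame correspondent is ∀x ∀y (Rxy → ∃z (Rxz ∧ Rzy)).
A: fails — R10 but no z with R1z and Rz0.
B: holds.
C: fails — Rfa but no z with Rfz and Rza.
D: fails — Rvs but no z with Rvz and Rzs.
E: fails — R10 but no z with R1z and Rz0.
Valid on: B.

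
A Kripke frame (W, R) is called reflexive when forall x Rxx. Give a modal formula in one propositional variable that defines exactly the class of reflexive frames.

□q → q

A defining formula is □q → q (the T axiom).
Suppose □q→q is valid. At any x set V(q)={w : Rxw}. Then □q holds at x, so q holds at x, i.e. Rxx.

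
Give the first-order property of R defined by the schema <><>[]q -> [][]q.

This is a Sahlqvist (Geach-type) schema ◇^2□^1q → □^2◇^0q.
Minimal-valuation argument: fix x; take any y with xR^2y and any z with xR^2z. Set V(q) to the set of worlds R-reachable from y in exactly 1 step. Then □^1q holds at y, so the antecedent holds at x; validity forces ◇^0q at z, giving a w with zR^0w and yR^1w.
First-order correspondent: forall x forall y forall z ((x R^2 y & x R^2 z) -> exists w (yRw & z = w)).

forall x forall y forall z ((x R^2 y & x R^2 z) -> exists w (yRw & z = w))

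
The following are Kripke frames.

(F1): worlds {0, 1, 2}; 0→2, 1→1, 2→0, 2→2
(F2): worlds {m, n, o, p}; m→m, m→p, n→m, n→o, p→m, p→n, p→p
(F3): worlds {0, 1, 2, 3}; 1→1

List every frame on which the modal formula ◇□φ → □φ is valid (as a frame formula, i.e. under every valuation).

Frame correspondent (Sahlqvist): ∀x ∀y ∀z ((xRy ∧ xRz) → ∃w (yRw ∧ z = w)) — i.e. a generalized confluence (Geach) condition.
(F1): fails — 2R0, 2R0 but no w with 0Rw and 0=w.
(F2): fails — nRm, nRo but no w with mRw and o=w.
(F3): condition met.
Valid on: (F3).

(F3)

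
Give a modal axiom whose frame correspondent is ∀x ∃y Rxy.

This is seriality; the standard corresponding axiom is D: □r → ◇r.
Suppose □r→◇r is valid. At any x set V(r)=W. Then □r at x, so ◇r at x, so x has a successor.

□r → ◇r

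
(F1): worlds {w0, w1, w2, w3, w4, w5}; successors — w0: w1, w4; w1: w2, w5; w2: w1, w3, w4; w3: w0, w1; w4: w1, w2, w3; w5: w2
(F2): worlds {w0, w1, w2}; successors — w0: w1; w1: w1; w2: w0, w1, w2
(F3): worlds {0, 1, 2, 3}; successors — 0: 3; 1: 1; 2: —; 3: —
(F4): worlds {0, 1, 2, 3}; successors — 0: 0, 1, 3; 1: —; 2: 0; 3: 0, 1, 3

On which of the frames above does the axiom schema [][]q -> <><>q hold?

The schema corresponds to a generalized confluence (Geach) condition: forall x exists w (x R^2 w & x R^2 w).
(F1): satisfies the condition.
(F2): satisfies the condition.
(F3): fails — at 0 but no w with 0R²w and 0R²w.
(F4): fails — at 1 but no w with 1R²w and 1R²w.
Valid on: (F1), (F2).

(F1), (F2)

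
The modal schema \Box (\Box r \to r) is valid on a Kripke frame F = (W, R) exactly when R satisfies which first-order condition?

This schema is the T□ axiom.
Its frame correspondent is shift-reflexivity — \forall x \forall y (Rxy \to Ryy).

Shift-reflexivity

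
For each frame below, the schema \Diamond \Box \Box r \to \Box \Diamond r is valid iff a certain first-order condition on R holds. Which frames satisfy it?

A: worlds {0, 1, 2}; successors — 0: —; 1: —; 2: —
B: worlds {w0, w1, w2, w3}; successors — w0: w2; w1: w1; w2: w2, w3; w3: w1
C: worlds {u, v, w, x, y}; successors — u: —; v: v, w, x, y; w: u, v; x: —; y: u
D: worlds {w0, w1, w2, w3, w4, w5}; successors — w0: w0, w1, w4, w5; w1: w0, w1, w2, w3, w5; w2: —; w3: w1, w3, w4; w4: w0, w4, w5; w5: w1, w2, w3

This is the axiom for a generalized confluence (Geach) condition; its first-order frame correspondent is \forall x \forall y \forall z ((xRy \wedge xRz) \to \exists w (y R^2 w \wedge zRw)).
A: satisfies the condition.
B: fails — w2Rw3, w2Rw2 but no w with w3R²w and w2Rw.
C: fails — vRv, vRx but no t with vR²t and xRt.
D: fails — w1Rw0, w1Rw2 but no w with w0R²w and w2Rw.

A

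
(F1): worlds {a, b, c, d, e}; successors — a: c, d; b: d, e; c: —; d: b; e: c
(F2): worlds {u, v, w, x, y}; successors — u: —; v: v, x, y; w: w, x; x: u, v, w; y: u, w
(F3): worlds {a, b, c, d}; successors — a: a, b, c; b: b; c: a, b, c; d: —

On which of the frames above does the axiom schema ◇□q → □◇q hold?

The schema corresponds to convergence: ∀x ∀y ∀z (Rxy ∧ Rxz → ∃w (Ryw ∧ Rzw)).
(F1): fails — Rac and Rac but c and c have no common successor.
(F2): fails — Rvv and Rvy but v and y have no common successor.
(F3): ✓.
Valid on: (F3).

(F3)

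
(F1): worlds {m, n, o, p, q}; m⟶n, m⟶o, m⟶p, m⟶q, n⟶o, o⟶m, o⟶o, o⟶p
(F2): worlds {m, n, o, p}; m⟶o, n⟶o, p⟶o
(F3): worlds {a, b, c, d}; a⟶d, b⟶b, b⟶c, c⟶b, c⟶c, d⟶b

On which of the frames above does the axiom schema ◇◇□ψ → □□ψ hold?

The schema corresponds to a generalized confluence (Geach) condition: ∀x ∀y ∀z ((xR²y ∧ xR²z) → ∃w (yRw ∧ z = w)).
(F1): fails — mR²m, mR²m but no w with mRw and m=w.
(F2): holds.
(F3): holds.
Valid on: (F2), (F3).

(F2), (F3)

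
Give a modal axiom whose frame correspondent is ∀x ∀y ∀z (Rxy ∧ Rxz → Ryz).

◇r → □◇r

This is the Euclidean property; the standard corresponding axiom is 5: ◇r → □◇r.
Suppose ◇r→□◇r is valid. Take Rxy, Rxz and set V(r)={y}. Then ◇r at x, so □◇r at x, so ◇r at z, so some w with Rzw has r; w=y, i.e. Rzy. By symmetry of the argument, Ryz.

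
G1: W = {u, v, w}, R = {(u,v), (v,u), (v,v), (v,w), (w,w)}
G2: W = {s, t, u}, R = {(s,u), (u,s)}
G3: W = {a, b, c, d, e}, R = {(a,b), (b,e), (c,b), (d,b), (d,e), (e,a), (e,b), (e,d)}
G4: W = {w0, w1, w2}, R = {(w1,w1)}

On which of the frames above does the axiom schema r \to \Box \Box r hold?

G2, G4

The schema corresponds to a generalized confluence (Geach) condition: \forall x \forall z (x R^2 z \to \exists w (x = w \wedge z = w)).
G1: fails — uR²v but u ≠ v.
G2: holds.
G3: fails — aR²e but a ≠ e.
G4: holds.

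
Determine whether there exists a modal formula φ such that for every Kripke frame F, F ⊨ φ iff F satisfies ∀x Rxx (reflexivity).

Yes — defined by □p → p

The condition is reflexivity. A defining modal formula is □p → p.
Suppose □p→p is valid. At any x set V(p)={w : Rxw}. Then □p holds at x, so p holds at x, i.e. Rxx.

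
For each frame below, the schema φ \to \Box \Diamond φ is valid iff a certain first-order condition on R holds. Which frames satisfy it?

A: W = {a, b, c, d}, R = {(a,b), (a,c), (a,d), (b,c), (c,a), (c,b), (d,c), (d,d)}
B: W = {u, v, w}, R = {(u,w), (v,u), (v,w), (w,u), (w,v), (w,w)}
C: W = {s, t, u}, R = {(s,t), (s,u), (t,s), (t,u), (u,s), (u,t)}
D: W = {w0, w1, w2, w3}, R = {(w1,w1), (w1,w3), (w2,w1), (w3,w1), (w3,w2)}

C

This is the axiom for symmetry; its first-order frame correspondent is \forall x \forall y (Rxy \to Ryx).
A: fails — Rdc but not Rcd.
B: fails — Rvu but not Ruv.
C: ✓.
D: fails — Rw3w2 but not Rw2w3.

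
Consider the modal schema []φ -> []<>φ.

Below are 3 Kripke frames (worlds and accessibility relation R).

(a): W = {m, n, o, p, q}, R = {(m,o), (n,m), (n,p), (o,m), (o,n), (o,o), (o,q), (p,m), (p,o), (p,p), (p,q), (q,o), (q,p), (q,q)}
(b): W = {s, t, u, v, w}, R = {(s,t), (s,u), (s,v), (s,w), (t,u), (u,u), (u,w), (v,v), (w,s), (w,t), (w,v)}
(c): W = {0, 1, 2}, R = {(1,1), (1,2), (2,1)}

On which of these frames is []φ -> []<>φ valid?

(c)

This is the axiom for a generalized confluence (Geach) condition; its first-order frame correspondent is forall x forall z (xRz -> exists w (xRw & zRw)).
(a): fails — nRm but no w with nRw and mRw.
(b): fails — uRw but no w* with uRw* and wRw*.
(c): condition met.
Valid on: (c).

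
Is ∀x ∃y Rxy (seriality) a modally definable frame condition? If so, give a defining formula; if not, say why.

This is a Sahlqvist condition; the D axiom □p → ◇p defines it.
Suppose □p→◇p is valid. At any x set V(p)=W. Then □p at x, so ◇p at x, so x has a successor.

Yes — defined by □p → ◇p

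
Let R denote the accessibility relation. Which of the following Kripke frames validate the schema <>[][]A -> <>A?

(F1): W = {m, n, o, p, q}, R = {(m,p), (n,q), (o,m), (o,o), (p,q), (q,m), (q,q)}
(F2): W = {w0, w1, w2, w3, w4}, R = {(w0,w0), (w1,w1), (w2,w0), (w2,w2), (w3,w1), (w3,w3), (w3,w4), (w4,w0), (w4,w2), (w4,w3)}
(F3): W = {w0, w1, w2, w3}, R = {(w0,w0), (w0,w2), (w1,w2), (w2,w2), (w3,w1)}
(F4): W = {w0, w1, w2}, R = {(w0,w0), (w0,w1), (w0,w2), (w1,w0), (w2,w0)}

(F2), (F4)

Frame correspondent (Sahlqvist): forall x forall y (xRy -> exists w (y R^2 w & xRw)) — i.e. a generalized confluence (Geach) condition.
(F1): fails — mRp but no w with pR²w and mRw.
(F2): ✓.
(F3): fails — w3Rw1 but no w with w1R²w and w3Rw.
(F4): ✓.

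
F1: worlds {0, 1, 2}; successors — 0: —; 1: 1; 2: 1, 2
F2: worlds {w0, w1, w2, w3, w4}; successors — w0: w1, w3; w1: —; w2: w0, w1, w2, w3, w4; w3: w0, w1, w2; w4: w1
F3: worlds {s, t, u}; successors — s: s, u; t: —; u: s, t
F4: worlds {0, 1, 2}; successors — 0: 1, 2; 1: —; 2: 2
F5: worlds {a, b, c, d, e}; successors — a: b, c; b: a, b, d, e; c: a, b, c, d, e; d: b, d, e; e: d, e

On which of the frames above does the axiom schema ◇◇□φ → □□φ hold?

F4

Frame correspondent (Sahlqvist): ∀x ∀y ∀z ((xR²y ∧ xR²z) → ∃w (yRw ∧ z = w)) — i.e. a generalized confluence (Geach) condition.
F1: fails — 2R²1, 2R²2 but no w with 1Rw and 2=w.
F2: fails — w0R²w0, w0R²w0 but no w with w0Rw and w0=w.
F3: fails — sR²s, sR²t but no w with sRw and t=w.
F4: ✓.
F5: fails — aR²a, aR²a but no w with aRw and a=w.
Valid on: F4.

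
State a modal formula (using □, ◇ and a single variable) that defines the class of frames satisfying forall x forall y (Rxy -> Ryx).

This is symmetry; the standard corresponding axiom is B: ψ → □◇ψ.

ψ → □◇ψ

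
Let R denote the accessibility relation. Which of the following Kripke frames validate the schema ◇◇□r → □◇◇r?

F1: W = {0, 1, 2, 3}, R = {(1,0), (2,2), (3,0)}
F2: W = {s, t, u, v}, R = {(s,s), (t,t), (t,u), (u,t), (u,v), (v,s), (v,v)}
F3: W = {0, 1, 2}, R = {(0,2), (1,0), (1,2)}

F1

Frame correspondent (Sahlqvist): ∀x ∀y ∀z ((xR²y ∧ xRz) → ∃w (yRw ∧ zR²w)) — i.e. a generalized confluence (Geach) condition.
F1: holds.
F2: fails — uR²s, uRt but no w with sRw and tR²w.
F3: fails — 1R²2, 1R0 but no w with 2Rw and 0R²w.
Valid on: F1.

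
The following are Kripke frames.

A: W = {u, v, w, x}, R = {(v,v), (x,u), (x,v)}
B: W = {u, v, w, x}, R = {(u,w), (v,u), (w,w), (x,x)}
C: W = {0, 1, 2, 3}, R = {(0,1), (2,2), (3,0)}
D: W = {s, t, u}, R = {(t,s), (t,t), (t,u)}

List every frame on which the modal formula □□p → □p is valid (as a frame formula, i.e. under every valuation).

This is the axiom for density; its first-order frame correspondent is ∀x ∀y (Rxy → ∃z (Rxz ∧ Rzy)).
A: fails — Rxu but no z with Rxz and Rzu.
B: fails — Rvu but no z with Rvz and Rzu.
C: fails — R01 but no z with R0z and Rz1.
D: ✓.

D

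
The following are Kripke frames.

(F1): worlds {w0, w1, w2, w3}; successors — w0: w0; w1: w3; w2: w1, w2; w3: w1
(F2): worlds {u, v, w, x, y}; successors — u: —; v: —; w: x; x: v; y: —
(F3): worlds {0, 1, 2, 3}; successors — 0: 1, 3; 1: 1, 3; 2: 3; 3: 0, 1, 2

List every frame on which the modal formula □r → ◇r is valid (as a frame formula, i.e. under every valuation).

Frame correspondent (Sahlqvist): ∀x ∃y Rxy — i.e. seriality.
(F1): ✓.
(F2): fails — world u has no successor.
(F3): ✓.

(F1), (F3)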